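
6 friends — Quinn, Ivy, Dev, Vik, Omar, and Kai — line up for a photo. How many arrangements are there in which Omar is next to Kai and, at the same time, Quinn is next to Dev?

Treat {Omar,Kai} as one block (2 orders) and {Quinn,Dev} as another (2 orders).
That leaves 4 units to arrange: 2 × 2 × 4! = 4 × 24 = 96.

96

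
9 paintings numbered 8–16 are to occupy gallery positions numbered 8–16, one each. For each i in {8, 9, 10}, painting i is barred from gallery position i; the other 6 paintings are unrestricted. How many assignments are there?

Let Aᵢ (for i ∈ {8, 9, 10}) be the placements that put painting i in its forbidden gallery position. Any j of these fix j positions, leaving (9−j)! ways to fill the rest, and there are C(3,j) ways to pick which j.
By inclusion–exclusion, the number of valid placements is Σ_{j=0}^{3} (−1)^j C(3,j)·(9−j)!.
Computing: 362880 − 120960 + 15120 − 720 = 256320.

256320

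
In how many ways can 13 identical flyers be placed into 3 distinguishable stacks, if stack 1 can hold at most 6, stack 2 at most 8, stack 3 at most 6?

34

Ignoring the caps, the number of non-negative solutions to x_1+…+x_3 = 13 is C(15,2) = 105.
Subtract solutions that violate a single cap (substitute x_i' = x_i − (cap_i+1)): x_1 ≥ 7 gives C(8,2) = 28; x_2 ≥ 9 gives C(6,2) = 15; x_3 ≥ 7 gives C(8,2) = 28. Together 71.
No two caps can be exceeded simultaneously, so the pair terms are all 0.
By inclusion–exclusion the count is 105 − 71 + 0 = 34.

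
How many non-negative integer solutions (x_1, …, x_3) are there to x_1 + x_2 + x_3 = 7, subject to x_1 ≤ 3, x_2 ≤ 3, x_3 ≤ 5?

By stars and bars, unrestricted non-negative solutions to x_1+…+x_3 = 7 number C(7+2,2) = 36.
Subtract solutions that violate a single cap (substitute x_i' = x_i − (cap_i+1)): x_1 ≥ 4 gives C(5,2) = 10; x_2 ≥ 4 gives C(5,2) = 10; x_3 ≥ 6 gives C(3,2) = 3. Together 23.
No two caps can be exceeded simultaneously, so the pair terms are all 0.
By inclusion–exclusion the count is 36 − 23 + 0 = 13.

13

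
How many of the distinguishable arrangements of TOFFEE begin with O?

Fix O in the first position and arrange the remaining 5 letters.
Those 5 letters have E appearing twice and F appearing twice, giving (5)!/(2!·2!) = 30.

30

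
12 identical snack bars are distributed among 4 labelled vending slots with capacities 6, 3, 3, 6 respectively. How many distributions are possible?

64

Ignoring the caps, the number of non-negative solutions to x_1+…+x_4 = 12 is C(15,3) = 455.
Subtract solutions that violate a single cap (substitute x_i' = x_i − (cap_i+1)): x_1 ≥ 7 gives C(8,3) = 56; x_2 ≥ 4 gives C(11,3) = 165; x_3 ≥ 4 gives C(11,3) = 165; x_4 ≥ 7 gives C(8,3) = 56. Together 442.
Add back pairs where two caps are both exceeded: 4 + 4 + 0 + 35 + 4 + 4 = 51.
By inclusion–exclusion the count is 455 − 442 + 51 = 64.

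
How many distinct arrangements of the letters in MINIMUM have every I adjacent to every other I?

Treat the 2 copies of I as a single block. The multiset to arrange is then {II, M, M, M, N, U}, 6 items in all.
That gives (6)!/(3!) = 120 arrangements.

120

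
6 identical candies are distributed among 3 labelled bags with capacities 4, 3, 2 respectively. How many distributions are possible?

Ignoring the caps, the number of non-negative solutions to x_1+…+x_3 = 6 is C(8,2) = 28.
Subtract solutions that violate a single cap (substitute x_i' = x_i − (cap_i+1)): x_1 ≥ 5 gives C(3,2) = 3; x_2 ≥ 4 gives C(4,2) = 6; x_3 ≥ 3 gives C(5,2) = 10. Together 19.
No two caps can be exceeded simultaneously, so the pair terms are all 0.
By inclusion–exclusion the count is 28 − 19 + 0 = 9.

9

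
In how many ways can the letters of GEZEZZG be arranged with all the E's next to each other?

60

Treat the 2 copies of E as a single block. The multiset to arrange is then {EE, G, G, Z, Z, Z}, 6 items in all.
That gives (6)!/(3!·2!) = 60 arrangements.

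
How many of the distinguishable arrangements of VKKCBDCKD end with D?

With the last slot taken by D, it remains to arrange the other 8 letters (VKKCBCKD).
Those 8 letters have C appearing twice and K appearing 3 times, giving (8)!/(3!·2!) = 3360.

3360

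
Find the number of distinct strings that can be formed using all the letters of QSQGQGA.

420

QSQGQGA has 7 letters with G appearing twice and Q appearing 3 times.
Dividing 7! = 5040 by 3!·2! = 12 for the repeated letters gives 420.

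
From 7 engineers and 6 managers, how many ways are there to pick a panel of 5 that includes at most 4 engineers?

1266

Split by how many engineers are chosen (0 through 4).
Sum: C(7,0)·C(6,5) + C(7,1)·C(6,4) + C(7,2)·C(6,3) + C(7,3)·C(6,2) + C(7,4)·C(6,1) = 6 + 105 + 420 + 525 + 210 = 1266.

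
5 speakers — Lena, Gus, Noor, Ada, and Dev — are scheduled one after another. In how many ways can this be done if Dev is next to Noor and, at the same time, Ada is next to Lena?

Treat {Dev,Noor} as one block (2 orders) and {Ada,Lena} as another (2 orders).
That leaves 3 units to arrange: 2 × 2 × 3! = 4 × 6 = 24.

24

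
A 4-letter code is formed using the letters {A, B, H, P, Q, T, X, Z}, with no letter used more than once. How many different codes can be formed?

With no repetition, fill the 4 letters in order: 8 choices, then 7, down to 5.
That product is 8 × 7 × 6 × 5 = 1680.

1680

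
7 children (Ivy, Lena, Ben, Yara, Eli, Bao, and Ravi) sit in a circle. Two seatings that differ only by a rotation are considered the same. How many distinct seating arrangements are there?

720

Fix one person's seat to break rotational symmetry; the remaining 6 people can be arranged in (6)! = 720 ways.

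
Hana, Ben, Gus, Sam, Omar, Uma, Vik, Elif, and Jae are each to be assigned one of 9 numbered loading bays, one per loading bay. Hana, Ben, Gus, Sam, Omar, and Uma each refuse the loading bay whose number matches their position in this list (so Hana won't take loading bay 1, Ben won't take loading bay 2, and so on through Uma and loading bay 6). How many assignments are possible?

183822

Let Aᵢ (for 1 ≤ i ≤ 6) be the placements that put person i in their forbidden loading bay. Any j of these fix j positions, leaving (9−j)! ways to fill the rest, and there are C(6,j) ways to pick which j.
By inclusion–exclusion, the number of valid placements is Σ_{j=0}^{6} (−1)^j C(6,j)·(9−j)!.
Computing: 362880 − 241920 + 75600 − 14400 + 1800 − 144 + 6 = 183822.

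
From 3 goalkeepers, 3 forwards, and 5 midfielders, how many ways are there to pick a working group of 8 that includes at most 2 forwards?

Split by how many forwards are chosen (0 through 2).
Sum: C(3,0)·C(8,8) + C(3,1)·C(8,7) + C(3,2)·C(8,6) = 1 + 24 + 84 = 109.

109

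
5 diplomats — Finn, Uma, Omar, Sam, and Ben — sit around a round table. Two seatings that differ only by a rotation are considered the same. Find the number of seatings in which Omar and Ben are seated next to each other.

12

Glue Omar and Ben into a block (2 internal orders). Seating 4 units around a circle gives (3)! arrangements.
So 2 × (3)! = 2 × 6 = 12.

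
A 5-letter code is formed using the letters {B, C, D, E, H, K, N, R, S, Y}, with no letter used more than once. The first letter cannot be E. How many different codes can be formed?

The first letter has 10−1 = 9 choices (anything except E).
The remaining 4 letters are filled from the other 9 symbols without repetition: 9 × 8 × 7 × 6 = 3024.
Total: 9 × 3024 = 27216.

27216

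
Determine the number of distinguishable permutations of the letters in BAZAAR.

The 6 letters of BAZAAR have repeats: A appearing 3 times.
So there are 6! / (3!) = 120 distinguishable arrangements.

120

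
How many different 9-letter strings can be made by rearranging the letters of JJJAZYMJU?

15120

Letter multiplicities in JJJAZYMJU: A×1, J×4, M×1, U×1, Y×1, Z×1.
Dividing 9! = 362880 by 4! = 24 for the repeated letters gives 15120.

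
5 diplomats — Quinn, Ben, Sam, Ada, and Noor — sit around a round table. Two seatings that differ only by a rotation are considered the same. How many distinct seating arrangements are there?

Fix one person's seat to break rotational symmetry; the remaining 4 people can be arranged in (4)! = 24 ways.

24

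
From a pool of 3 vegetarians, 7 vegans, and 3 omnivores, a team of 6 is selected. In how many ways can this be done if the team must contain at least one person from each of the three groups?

1302

Unrestricted: C(13,6) = 1716 ways to pick any 6 of the 13.
Subtract selections that omit an entire group: no vegetarians → C(10,6) = 210; no vegans → C(6,6) = 1; no omnivores → C(10,6) = 210.
Add back selections omitting two groups (i.e. drawn from a single group): C(3,6) + C(7,6) + C(3,6) = 7.
By inclusion–exclusion: 1716 − 421 + 7 = 1302.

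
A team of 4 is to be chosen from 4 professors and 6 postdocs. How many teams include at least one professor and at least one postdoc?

194

Unrestricted: C(10,4) = 210 ways to pick any 4 of the 10.
Subtract selections that omit an entire group: no professors → C(6,4) = 15; no postdocs → C(4,4) = 1.
Both groups omitted at once is impossible, so 210 − 16 = 194.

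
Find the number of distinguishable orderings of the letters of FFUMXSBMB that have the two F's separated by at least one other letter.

35280

Total arrangements of FFUMXSBMB: 9!/(2!·2!·2!) = 45360.
If the two F's are adjacent, glue them into one block, leaving 8 items to arrange: (8)!/(2!·2!) = 10080 ways.
Hence 45360 − 10080 = 35280.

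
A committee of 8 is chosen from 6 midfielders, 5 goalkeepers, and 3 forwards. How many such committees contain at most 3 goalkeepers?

Split by how many goalkeepers are chosen (0 through 3).
Sum: C(5,0)·C(9,8) + C(5,1)·C(9,7) + C(5,2)·C(9,6) + C(5,3)·C(9,5) = 9 + 180 + 840 + 1260 = 2289.

2289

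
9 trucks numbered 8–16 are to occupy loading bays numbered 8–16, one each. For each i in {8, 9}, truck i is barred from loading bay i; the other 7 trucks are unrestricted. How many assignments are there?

Let Aᵢ (for i ∈ {8, 9}) be the placements that put truck i in its forbidden loading bay. Any j of these fix j positions, leaving (9−j)! ways to fill the rest, and there are C(2,j) ways to pick which j.
By inclusion–exclusion, the number of valid placements is Σ_{j=0}^{2} (−1)^j C(2,j)·(9−j)!.
Computing: 362880 − 80640 + 5040 = 287280.

287280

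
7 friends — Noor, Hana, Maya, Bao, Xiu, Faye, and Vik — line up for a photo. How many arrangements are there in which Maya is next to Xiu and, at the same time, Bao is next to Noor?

480

Treat {Maya,Xiu} as one block (2 orders) and {Bao,Noor} as another (2 orders).
That leaves 5 units to arrange: 2 × 2 × 5! = 4 × 120 = 480.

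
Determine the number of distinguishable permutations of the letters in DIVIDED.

420

DIVIDED has 7 letters with D appearing 3 times and I appearing twice.
So there are 7! / (3!·2!) = 420 distinguishable arrangements.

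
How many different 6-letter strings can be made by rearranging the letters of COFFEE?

180

The 6 letters of COFFEE have repeats: E appearing twice and F appearing twice.
So there are 6! / (2!·2!) = 180 distinguishable arrangements.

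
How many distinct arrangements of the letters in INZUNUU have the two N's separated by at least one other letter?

300

There are 7!/(3!·2!) = 420 arrangements of INZUNUU in total.
If the two N's are adjacent, glue them into one block, leaving 6 items to arrange: (6)!/(3!) = 120 ways.
Hence 420 − 120 = 300.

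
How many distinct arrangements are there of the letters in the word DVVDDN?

60

DVVDDN has 6 letters with D appearing 3 times and V appearing twice.
The number of distinct arrangements is 6!/(3!·2!) = 720/12 = 60.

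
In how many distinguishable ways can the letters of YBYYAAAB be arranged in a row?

560

YBYYAAAB has 8 letters with A appearing 3 times, B appearing twice, and Y appearing 3 times.
Dividing 8! = 40320 by 3!·3!·2! = 72 for the repeated letters gives 560.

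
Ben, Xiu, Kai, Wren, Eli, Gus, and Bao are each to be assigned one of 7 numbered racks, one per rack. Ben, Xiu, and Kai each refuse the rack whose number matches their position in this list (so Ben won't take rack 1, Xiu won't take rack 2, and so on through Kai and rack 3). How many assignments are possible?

Let Aᵢ (for i ∈ {1, 2, 3}) be the placements that put person i in their forbidden rack. Any j of these fix j positions, leaving (7−j)! ways to fill the rest, and there are C(3,j) ways to pick which j.
By inclusion–exclusion, the number of valid placements is Σ_{j=0}^{3} (−1)^j C(3,j)·(7−j)!.
Computing: 5040 − 2160 + 360 − 24 = 3216.

3216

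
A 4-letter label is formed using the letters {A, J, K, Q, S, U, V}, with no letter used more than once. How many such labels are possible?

This is a permutation of 4 out of 7: P(7,4) = 7!/3!.
7 × 6 × 5 × 4 = 840.

840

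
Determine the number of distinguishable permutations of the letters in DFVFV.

DFVFV has 5 letters with F appearing twice and V appearing twice.
Dividing 5! = 120 by 2!·2! = 4 for the repeated letters gives 30.

30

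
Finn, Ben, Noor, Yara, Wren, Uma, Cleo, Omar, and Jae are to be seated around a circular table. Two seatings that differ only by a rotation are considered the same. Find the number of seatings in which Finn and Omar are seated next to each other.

Treat {Finn, Omar} as one unit (2 internal orders) and seat the resulting 8 units around the table: (7)! circular arrangements.
So 2 × (7)! = 2 × 5040 = 10080.

10080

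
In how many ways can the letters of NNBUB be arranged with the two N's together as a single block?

Treat the 2 copies of N as a single block. The multiset to arrange is then {NN, B, B, U}, 4 items in all.
That gives (4)!/(2!) = 12 arrangements.

12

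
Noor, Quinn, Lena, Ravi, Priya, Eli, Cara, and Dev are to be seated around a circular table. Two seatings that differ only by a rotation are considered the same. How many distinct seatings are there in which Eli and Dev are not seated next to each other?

3600

All circular seatings of 8 people number (7)! = 5040.
Those with Eli next to Dev: fuse the pair into one unit and seat 7 units around a circle — 2·(6)! = 1440.
Subtracting, 5040 − 1440 = 3600.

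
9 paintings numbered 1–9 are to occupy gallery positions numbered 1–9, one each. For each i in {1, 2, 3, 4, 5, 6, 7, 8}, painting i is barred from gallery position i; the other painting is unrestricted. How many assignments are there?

148329

Let Aᵢ (for 1 ≤ i ≤ 8) be the placements that put painting i in its forbidden gallery position. Any j of these fix j positions, leaving (9−j)! ways to fill the rest, and there are C(8,j) ways to pick which j.
By inclusion–exclusion, the number of valid placements is Σ_{j=0}^{8} (−1)^j C(8,j)·(9−j)!.
Computing: 362880 − 322560 + 141120 − 40320 + 8400 − 1344 + 168 − 16 + 1 = 148329.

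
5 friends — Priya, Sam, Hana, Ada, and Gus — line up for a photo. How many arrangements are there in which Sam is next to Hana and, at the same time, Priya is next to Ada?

24

Treat {Sam,Hana} as one block (2 orders) and {Priya,Ada} as another (2 orders).
That leaves 3 units to arrange: 2 × 2 × 3! = 4 × 6 = 24.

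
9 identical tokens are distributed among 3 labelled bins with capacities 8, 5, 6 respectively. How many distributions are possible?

By stars and bars, unrestricted non-negative solutions to x_1+…+x_3 = 9 number C(9+2,2) = 55.
Subtract solutions that violate a single cap (substitute x_i' = x_i − (cap_i+1)): x_1 ≥ 9 gives C(2,2) = 1; x_2 ≥ 6 gives C(5,2) = 10; x_3 ≥ 7 gives C(4,2) = 6. Together 17.
No two caps can be exceeded simultaneously, so the pair terms are all 0.
By inclusion–exclusion the count is 55 − 17 + 0 = 38.

38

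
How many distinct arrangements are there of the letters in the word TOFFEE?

180

The 6 letters of TOFFEE have repeats: E appearing twice and F appearing twice.
The number of distinct arrangements is 6!/(2!·2!) = 720/4 = 180.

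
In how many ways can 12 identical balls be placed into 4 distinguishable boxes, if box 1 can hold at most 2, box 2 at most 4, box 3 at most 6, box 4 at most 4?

Ignoring the caps, the number of non-negative solutions to x_1+…+x_4 = 12 is C(15,3) = 455.
Subtract solutions that violate a single cap (substitute x_i' = x_i − (cap_i+1)): x_1 ≥ 3 gives C(12,3) = 220; x_2 ≥ 5 gives C(10,3) = 120; x_3 ≥ 7 gives C(8,3) = 56; x_4 ≥ 5 gives C(10,3) = 120. Together 516.
Add back pairs where two caps are both exceeded: 35 + 10 + 35 + 1 + 10 + 1 = 92.
By inclusion–exclusion the count is 455 − 516 + 92 = 31.

31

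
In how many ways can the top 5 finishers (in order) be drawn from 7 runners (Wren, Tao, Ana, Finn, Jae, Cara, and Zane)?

2520

There are 7 choices for 1st place, 6 for 2nd, and so on down to 3 for position 5.
That gives 7 × 6 × 5 × 4 × 3 = 2520.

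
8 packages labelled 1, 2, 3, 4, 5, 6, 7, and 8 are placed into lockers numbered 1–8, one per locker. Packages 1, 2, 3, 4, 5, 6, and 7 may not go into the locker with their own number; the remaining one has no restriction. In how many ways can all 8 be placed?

16687

Let Aᵢ (for 1 ≤ i ≤ 7) be the placements that put package i in its forbidden locker. Any j of these fix j positions, leaving (8−j)! ways to fill the rest, and there are C(7,j) ways to pick which j.
By inclusion–exclusion, the number of valid placements is Σ_{j=0}^{7} (−1)^j C(7,j)·(8−j)!.
Computing: 40320 − 35280 + 15120 − 4200 + 840 − 126 + 14 − 1 = 16687.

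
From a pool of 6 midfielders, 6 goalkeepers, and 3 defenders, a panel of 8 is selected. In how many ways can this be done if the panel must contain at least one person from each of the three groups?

Unrestricted: C(15,8) = 6435 ways to pick any 8 of the 15.
Subtract selections that omit an entire group: no midfielders → C(9,8) = 9; no goalkeepers → C(9,8) = 9; no defenders → C(12,8) = 495.
Add back selections omitting two groups (i.e. drawn from a single group): C(6,8) + C(6,8) + C(3,8) = 0.
By inclusion–exclusion: 6435 − 513 + 0 = 5922.

5922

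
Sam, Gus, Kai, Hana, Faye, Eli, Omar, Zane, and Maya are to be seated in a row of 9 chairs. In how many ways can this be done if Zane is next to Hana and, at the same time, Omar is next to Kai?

20160

Treat {Zane,Hana} as one block (2 orders) and {Omar,Kai} as another (2 orders).
That leaves 7 units to arrange: 2 × 2 × 7! = 4 × 5040 = 20160.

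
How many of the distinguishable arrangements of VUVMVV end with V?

Fix V in the last position and arrange the remaining 5 letters.
Those 5 letters have V appearing 3 times, giving (5)!/(3!) = 20.

20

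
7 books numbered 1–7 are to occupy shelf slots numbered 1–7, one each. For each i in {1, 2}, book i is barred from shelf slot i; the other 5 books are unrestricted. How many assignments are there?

3720

Let Aᵢ (for i ∈ {1, 2}) be the placements that put book i in its forbidden shelf slot. Any j of these fix j positions, leaving (7−j)! ways to fill the rest, and there are C(2,j) ways to pick which j.
By inclusion–exclusion, the number of valid placements is Σ_{j=0}^{2} (−1)^j C(2,j)·(7−j)!.
Computing: 5040 − 1440 + 120 = 3720.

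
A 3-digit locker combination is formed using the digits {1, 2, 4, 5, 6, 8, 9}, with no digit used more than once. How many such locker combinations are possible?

This is a permutation of 3 out of 7: P(7,3) = 7!/4!.
7 × 6 × 5 = 210.

210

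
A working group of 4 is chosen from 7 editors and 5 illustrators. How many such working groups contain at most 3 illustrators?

490

Split by how many illustrators are chosen (0 through 3).
Sum: C(5,0)·C(7,4) + C(5,1)·C(7,3) + C(5,2)·C(7,2) + C(5,3)·C(7,1) = 35 + 175 + 210 + 70 = 490.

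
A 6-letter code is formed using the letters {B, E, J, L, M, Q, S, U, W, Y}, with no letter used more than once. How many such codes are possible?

151200

This is a permutation of 6 out of 10: P(10,6) = 10!/4!.
That product is 10 × 9 × 8 × 7 × 6 × 5 = 151200.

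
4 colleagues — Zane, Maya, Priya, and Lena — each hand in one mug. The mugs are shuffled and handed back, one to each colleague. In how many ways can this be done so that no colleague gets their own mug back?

Let Aᵢ be the assignments in which colleague i gets their own mug. We want the size of the complement of A₁∪…∪A_4.
By inclusion–exclusion this is Σ_{j=0}^{4} (−1)^j C(4,j)·(4−j)!.
Computing: 24 − 24 + 12 − 4 + 1 = 9.

9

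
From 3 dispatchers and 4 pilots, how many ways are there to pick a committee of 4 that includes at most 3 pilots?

34

Split by how many pilots are chosen (0 through 3).
Sum: C(4,0)·C(3,4) + C(4,1)·C(3,3) + C(4,2)·C(3,2) + C(4,3)·C(3,1) = 0 + 4 + 18 + 12 = 34.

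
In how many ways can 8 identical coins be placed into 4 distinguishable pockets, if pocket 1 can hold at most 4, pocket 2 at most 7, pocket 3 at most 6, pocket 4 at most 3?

105

By stars and bars, unrestricted non-negative solutions to x_1+…+x_4 = 8 number C(8+3,3) = 165.
Subtract solutions that violate a single cap (substitute x_i' = x_i − (cap_i+1)): x_1 ≥ 5 gives C(6,3) = 20; x_2 ≥ 8 gives C(3,3) = 1; x_3 ≥ 7 gives C(4,3) = 4; x_4 ≥ 4 gives C(7,3) = 35. Together 60.
No two caps can be exceeded simultaneously, so the pair terms are all 0.
By inclusion–exclusion the count is 165 − 60 + 0 = 105.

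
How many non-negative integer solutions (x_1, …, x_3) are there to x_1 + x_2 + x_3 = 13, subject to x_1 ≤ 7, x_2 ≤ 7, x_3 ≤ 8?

Without the upper bounds there are C(15,2) = 105 ways to split 13 among 3 variables.
Subtract solutions that violate a single cap (substitute x_i' = x_i − (cap_i+1)): x_1 ≥ 8 gives C(7,2) = 21; x_2 ≥ 8 gives C(7,2) = 21; x_3 ≥ 9 gives C(6,2) = 15. Together 57.
No two caps can be exceeded simultaneously, so the pair terms are all 0.
By inclusion–exclusion the count is 105 − 57 + 0 = 48.

48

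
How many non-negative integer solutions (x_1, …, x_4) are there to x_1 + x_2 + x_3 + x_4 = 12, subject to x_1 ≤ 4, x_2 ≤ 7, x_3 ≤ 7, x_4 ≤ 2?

88

Without the upper bounds there are C(15,3) = 455 ways to split 12 among 4 variables.
Subtract solutions that violate a single cap (substitute x_i' = x_i − (cap_i+1)): x_1 ≥ 5 gives C(10,3) = 120; x_2 ≥ 8 gives C(7,3) = 35; x_3 ≥ 8 gives C(7,3) = 35; x_4 ≥ 3 gives C(12,3) = 220. Together 410.
Add back pairs where two caps are both exceeded: 0 + 0 + 35 + 0 + 4 + 4 = 43.
By inclusion–exclusion the count is 455 − 410 + 43 = 88.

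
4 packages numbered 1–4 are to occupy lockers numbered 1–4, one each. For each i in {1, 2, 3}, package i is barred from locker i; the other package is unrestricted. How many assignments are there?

Let Aᵢ (for i ∈ {1, 2, 3}) be the placements that put package i in its forbidden locker. Any j of these fix j positions, leaving (4−j)! ways to fill the rest, and there are C(3,j) ways to pick which j.
By inclusion–exclusion, the number of valid placements is Σ_{j=0}^{3} (−1)^j C(3,j)·(4−j)!.
Computing: 24 − 18 + 6 − 1 = 11.

11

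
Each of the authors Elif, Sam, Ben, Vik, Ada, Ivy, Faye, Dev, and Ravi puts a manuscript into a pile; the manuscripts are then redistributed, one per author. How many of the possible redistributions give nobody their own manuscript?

This is the derangement count D_9: permutations of 9 items with no fixed point.
By inclusion–exclusion this is Σ_{j=0}^{9} (−1)^j C(9,j)·(9−j)!.
Computing: 362880 − 362880 + 181440 − 60480 + 15120 − 3024 + 504 − 72 + 9 − 1 = 133496.

133496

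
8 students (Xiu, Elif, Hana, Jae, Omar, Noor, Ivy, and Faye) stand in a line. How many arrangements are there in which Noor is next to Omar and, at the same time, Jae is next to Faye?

Treat {Noor,Omar} as one block (2 orders) and {Jae,Faye} as another (2 orders).
That leaves 6 units to arrange: 2 × 2 × 6! = 4 × 720 = 2880.

2880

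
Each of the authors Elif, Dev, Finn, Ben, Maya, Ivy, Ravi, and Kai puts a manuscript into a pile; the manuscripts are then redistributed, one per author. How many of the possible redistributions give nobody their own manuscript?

14833

Count assignments avoiding every fixed point. For any j of the 8 authors fixed to their own manuscript, the other 8−j can be arranged in (8−j)! ways.
By inclusion–exclusion this is Σ_{j=0}^{8} (−1)^j C(8,j)·(8−j)!.
Computing: 40320 − 40320 + 20160 − 6720 + 1680 − 336 + 56 − 8 + 1 = 14833.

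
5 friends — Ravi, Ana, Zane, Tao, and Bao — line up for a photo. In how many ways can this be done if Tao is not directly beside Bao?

There are 5! = 120 arrangements in all. If Tao and Bao are adjacent, merging them into one block gives 2·(4)! = 48 arrangements.
So 120 − 48 = 72 arrangements keep them apart.

72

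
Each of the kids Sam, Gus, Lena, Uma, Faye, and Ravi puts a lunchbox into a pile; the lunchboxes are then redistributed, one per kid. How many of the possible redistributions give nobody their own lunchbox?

265

Count assignments avoiding every fixed point. For any j of the 6 kids fixed to their own lunchbox, the other 6−j can be arranged in (6−j)! ways.
By inclusion–exclusion this is Σ_{j=0}^{6} (−1)^j C(6,j)·(6−j)!.
Computing: 720 − 720 + 360 − 120 + 30 − 6 + 1 = 265.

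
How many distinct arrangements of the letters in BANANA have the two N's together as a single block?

20

Treat the 2 copies of N as a single block. The multiset to arrange is then {NN, A, A, A, B}, 5 items in all.
That gives (5)!/(3!) = 20 arrangements.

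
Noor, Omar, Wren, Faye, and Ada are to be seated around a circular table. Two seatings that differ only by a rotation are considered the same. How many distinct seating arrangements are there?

24

Around a circle, 5 distinct people have 5!/5 = (4)! = 24 rotationally distinct seatings.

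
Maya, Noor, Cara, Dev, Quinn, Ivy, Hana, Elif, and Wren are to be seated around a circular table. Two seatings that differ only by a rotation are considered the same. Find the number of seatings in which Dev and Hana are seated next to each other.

10080

Glue Dev and Hana into a block (2 internal orders). Seating 8 units around a circle gives (7)! arrangements.
So 2 × (7)! = 2 × 5040 = 10080.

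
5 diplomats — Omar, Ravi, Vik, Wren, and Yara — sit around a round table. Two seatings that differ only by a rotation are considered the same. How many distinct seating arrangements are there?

24

Seat Omar anywhere (absorbing the rotational symmetry), then permute the other 4: (4)! = 24.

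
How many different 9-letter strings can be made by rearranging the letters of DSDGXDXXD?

The 9 letters of DSDGXDXXD have repeats: D appearing 4 times and X appearing 3 times.
Dividing 9! = 362880 by 4!·3! = 144 for the repeated letters gives 2520.

2520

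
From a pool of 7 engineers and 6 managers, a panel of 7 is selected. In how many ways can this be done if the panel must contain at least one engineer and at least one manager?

1715

Unrestricted: C(13,7) = 1716 ways to pick any 7 of the 13.
Subtract selections that omit an entire group: no engineers → C(6,7) = 0; no managers → C(7,7) = 1.
Both groups omitted at once is impossible, so 1716 − 1 = 1715.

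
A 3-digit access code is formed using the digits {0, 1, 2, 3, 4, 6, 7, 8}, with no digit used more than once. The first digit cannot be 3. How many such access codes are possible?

294

The first digit has 8−1 = 7 choices (anything except 3).
The remaining 2 digits are filled from the other 7 symbols without repetition: 7 × 6 = 42.
Total: 7 × 42 = 294.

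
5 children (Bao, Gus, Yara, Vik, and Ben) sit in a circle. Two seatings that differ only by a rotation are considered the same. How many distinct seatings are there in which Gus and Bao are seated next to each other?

12

Glue Gus and Bao into a block (2 internal orders). Seating 4 units around a circle gives (3)! arrangements.
So 2 × (3)! = 2 × 6 = 12.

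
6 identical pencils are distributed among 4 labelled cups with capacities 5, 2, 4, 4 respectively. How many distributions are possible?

Ignoring the caps, the number of non-negative solutions to x_1+…+x_4 = 6 is C(9,3) = 84.
Subtract solutions that violate a single cap (substitute x_i' = x_i − (cap_i+1)): x_1 ≥ 6 gives C(3,3) = 1; x_2 ≥ 3 gives C(6,3) = 20; x_3 ≥ 5 gives C(4,3) = 4; x_4 ≥ 5 gives C(4,3) = 4. Together 29.
No two caps can be exceeded simultaneously, so the pair terms are all 0.
By inclusion–exclusion the count is 84 − 29 + 0 = 55.

55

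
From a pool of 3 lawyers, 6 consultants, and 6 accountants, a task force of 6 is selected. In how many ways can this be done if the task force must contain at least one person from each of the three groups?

Unrestricted: C(15,6) = 5005 ways to pick any 6 of the 15.
Subtract selections that omit an entire group: no lawyers → C(12,6) = 924; no consultants → C(9,6) = 84; no accountants → C(9,6) = 84.
Add back selections omitting two groups (i.e. drawn from a single group): C(3,6) + C(6,6) + C(6,6) = 2.
By inclusion–exclusion: 5005 − 1092 + 2 = 3915.

3915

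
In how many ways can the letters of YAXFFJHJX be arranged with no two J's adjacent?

35280

There are 9!/(2!·2!·2!) = 45360 arrangements of YAXFFJHJX in total.
If the two J's are adjacent, glue them into one block, leaving 8 items to arrange: (8)!/(2!·2!) = 10080 ways.
Hence 45360 − 10080 = 35280.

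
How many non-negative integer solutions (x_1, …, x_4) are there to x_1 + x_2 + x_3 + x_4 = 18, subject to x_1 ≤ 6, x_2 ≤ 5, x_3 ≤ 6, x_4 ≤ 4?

20

Without the upper bounds there are C(21,3) = 1330 ways to split 18 among 4 variables.
Subtract solutions that violate a single cap (substitute x_i' = x_i − (cap_i+1)): x_1 ≥ 7 gives C(14,3) = 364; x_2 ≥ 6 gives C(15,3) = 455; x_3 ≥ 7 gives C(14,3) = 364; x_4 ≥ 5 gives C(16,3) = 560. Together 1743.
Add back pairs where two caps are both exceeded: 56 + 35 + 84 + 56 + 120 + 84 = 435.
Subtract triples: 0 + 1 + 0 + 1 = 2.
By inclusion–exclusion the count is 1330 − 1743 + 435 − 2 = 20.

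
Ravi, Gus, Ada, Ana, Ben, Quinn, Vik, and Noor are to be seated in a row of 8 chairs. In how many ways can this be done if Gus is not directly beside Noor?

There are 8! = 40320 arrangements in all. If Gus and Noor are adjacent, merging them into one block gives 2·(7)! = 10080 arrangements.
Complementary counting: 40320 − 10080 = 30240.

30240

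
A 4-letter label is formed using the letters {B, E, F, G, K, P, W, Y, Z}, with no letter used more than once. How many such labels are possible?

3024

This is a permutation of 4 out of 9: P(9,4) = 9!/5!.
That product is 9 × 8 × 7 × 6 = 3024.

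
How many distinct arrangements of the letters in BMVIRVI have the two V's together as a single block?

Treat the 2 copies of V as a single block. The multiset to arrange is then {VV, B, I, I, M, R}, 6 items in all.
That gives (6)!/(2!) = 360 arrangements.

360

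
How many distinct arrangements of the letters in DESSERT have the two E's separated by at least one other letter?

900

Total arrangements of DESSERT: 7!/(2!·2!) = 1260.
Arrangements with the E's together: treat EE as one letter, giving (6)!/(2!) = 360.
Hence 1260 − 360 = 900.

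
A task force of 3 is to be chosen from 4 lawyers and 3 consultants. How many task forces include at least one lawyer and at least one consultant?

30

Unrestricted: C(7,3) = 35 ways to pick any 3 of the 7.
Selections missing a whole group: no lawyers → C(3,3) = 1; no consultants → C(4,3) = 4.
Both groups omitted at once is impossible, so 35 − 5 = 30.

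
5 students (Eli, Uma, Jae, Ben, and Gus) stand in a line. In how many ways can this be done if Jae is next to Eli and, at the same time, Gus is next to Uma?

24

Treat {Jae,Eli} as one block (2 orders) and {Gus,Uma} as another (2 orders).
That leaves 3 units to arrange: 2 × 2 × 3! = 4 × 6 = 24.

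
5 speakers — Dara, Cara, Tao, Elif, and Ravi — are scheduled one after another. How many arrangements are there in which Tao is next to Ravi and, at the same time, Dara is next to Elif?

24

Treat {Tao,Ravi} as one block (2 orders) and {Dara,Elif} as another (2 orders).
That leaves 3 units to arrange: 2 × 2 × 3! = 4 × 6 = 24.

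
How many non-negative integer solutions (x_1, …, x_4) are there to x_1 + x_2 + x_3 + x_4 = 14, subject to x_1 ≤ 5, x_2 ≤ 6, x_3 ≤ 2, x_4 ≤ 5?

Ignoring the caps, the number of non-negative solutions to x_1+…+x_4 = 14 is C(17,3) = 680.
Subtract solutions that violate a single cap (substitute x_i' = x_i − (cap_i+1)): x_1 ≥ 6 gives C(11,3) = 165; x_2 ≥ 7 gives C(10,3) = 120; x_3 ≥ 3 gives C(14,3) = 364; x_4 ≥ 6 gives C(11,3) = 165. Together 814.
Add back pairs where two caps are both exceeded: 4 + 56 + 10 + 35 + 4 + 56 = 165.
By inclusion–exclusion the count is 680 − 814 + 165 = 31.

31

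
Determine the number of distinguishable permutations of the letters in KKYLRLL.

KKYLRLL has 7 letters with K appearing twice and L appearing 3 times.
Dividing 7! = 5040 by 3!·2! = 12 for the repeated letters gives 420.

420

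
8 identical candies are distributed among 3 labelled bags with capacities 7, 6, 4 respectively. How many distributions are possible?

31

Without the upper bounds there are C(10,2) = 45 ways to split 8 among 3 bags.
Subtract solutions that violate a single cap (substitute x_i' = x_i − (cap_i+1)): x_1 ≥ 8 gives C(2,2) = 1; x_2 ≥ 7 gives C(3,2) = 3; x_3 ≥ 5 gives C(5,2) = 10. Together 14.
No two caps can be exceeded simultaneously, so the pair terms are all 0.
By inclusion–exclusion the count is 45 − 14 + 0 = 31.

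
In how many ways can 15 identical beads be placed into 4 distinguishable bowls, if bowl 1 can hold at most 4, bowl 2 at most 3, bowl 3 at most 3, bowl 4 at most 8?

20

Ignoring the caps, the number of non-negative solutions to x_1+…+x_4 = 15 is C(18,3) = 816.
Subtract solutions that violate a single cap (substitute x_i' = x_i − (cap_i+1)): x_1 ≥ 5 gives C(13,3) = 286; x_2 ≥ 4 gives C(14,3) = 364; x_3 ≥ 4 gives C(14,3) = 364; x_4 ≥ 9 gives C(9,3) = 84. Together 1098.
Add back pairs where two caps are both exceeded: 84 + 84 + 4 + 120 + 10 + 10 = 312.
Subtract triples: 10 + 0 + 0 + 0 = 10.
By inclusion–exclusion the count is 816 − 1098 + 312 − 10 = 20.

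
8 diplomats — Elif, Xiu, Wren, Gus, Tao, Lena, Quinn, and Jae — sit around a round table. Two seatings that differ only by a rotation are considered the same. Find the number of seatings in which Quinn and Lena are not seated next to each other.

3600

Without the restriction there are (7)! = 5040 seatings.
Those with Quinn next to Lena: fuse the pair into one unit and seat 7 units around a circle — 2·(6)! = 1440.
Subtracting, 5040 − 1440 = 3600.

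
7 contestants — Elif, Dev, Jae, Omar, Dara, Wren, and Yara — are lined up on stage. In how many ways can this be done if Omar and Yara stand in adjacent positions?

Place the 5 others and the Omar-Yara pair as 6 objects in a line; the pair has 2 internal arrangements.
So the count is 2·(6)! = 1440.

1440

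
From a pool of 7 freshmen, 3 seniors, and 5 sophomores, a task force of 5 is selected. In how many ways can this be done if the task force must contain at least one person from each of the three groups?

Unrestricted: C(15,5) = 3003 ways to pick any 5 of the 15.
Selections missing a whole group: no freshmen → C(8,5) = 56; no seniors → C(12,5) = 792; no sophomores → C(10,5) = 252.
Add back selections omitting two groups (i.e. drawn from a single group): C(7,5) + C(3,5) + C(5,5) = 22.
By inclusion–exclusion: 3003 − 1100 + 22 = 1925.

1925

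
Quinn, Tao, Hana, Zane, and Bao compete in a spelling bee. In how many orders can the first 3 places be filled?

60

This is an ordered selection of 3 from 5: P(5,3).
That gives 5 × 4 × 3 = 60.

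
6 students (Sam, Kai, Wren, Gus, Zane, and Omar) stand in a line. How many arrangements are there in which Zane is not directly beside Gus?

480

Of the 6! = 720 arrangements, those with Zane and Gus adjacent number 2 × 5! = 240 (treat the pair as a block with 2 internal orders).
So 720 − 240 = 480 arrangements keep them apart.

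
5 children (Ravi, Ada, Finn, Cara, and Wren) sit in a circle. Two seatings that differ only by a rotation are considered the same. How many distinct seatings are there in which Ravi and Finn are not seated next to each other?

Without the restriction there are (4)! = 24 seatings.
Seatings with Ravi beside Finn: treat them as a block with 2 internal orders, giving 2 × (3)! = 12.
Subtracting, 24 − 12 = 12.

12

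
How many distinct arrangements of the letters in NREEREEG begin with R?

Fix R in the first position and arrange the remaining 7 letters.
Those 7 letters have E appearing 4 times, giving (7)!/(4!) = 210.

210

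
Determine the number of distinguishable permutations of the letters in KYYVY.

20

KYYVY has 5 letters with Y appearing 3 times.
Dividing 5! = 120 by 3! = 6 for the repeated letters gives 20.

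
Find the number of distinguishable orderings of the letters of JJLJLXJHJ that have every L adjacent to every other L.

Treat the 2 copies of L as a single block. The multiset to arrange is then {LL, H, J, J, J, J, J, X}, 8 items in all.
That gives (8)!/(5!) = 336 arrangements.

336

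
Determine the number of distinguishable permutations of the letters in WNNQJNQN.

840

The 8 letters of WNNQJNQN have repeats: N appearing 4 times and Q appearing twice.
The number of distinct arrangements is 8!/(4!·2!) = 40320/48 = 840.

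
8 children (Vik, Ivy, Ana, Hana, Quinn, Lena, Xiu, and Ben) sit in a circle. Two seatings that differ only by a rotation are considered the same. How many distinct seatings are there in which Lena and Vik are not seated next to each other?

3600

All circular seatings of 8 people number (7)! = 5040.
Those with Lena next to Vik: fuse the pair into one unit and seat 7 units around a circle — 2·(6)! = 1440.
Subtracting, 5040 − 1440 = 3600.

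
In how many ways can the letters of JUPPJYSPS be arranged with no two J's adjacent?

11760

There are 9!/(3!·2!·2!) = 15120 arrangements of JUPPJYSPS in total.
Arrangements with the J's together: treat JJ as one letter, giving (8)!/(3!·2!) = 3360.
Hence 15120 − 3360 = 11760.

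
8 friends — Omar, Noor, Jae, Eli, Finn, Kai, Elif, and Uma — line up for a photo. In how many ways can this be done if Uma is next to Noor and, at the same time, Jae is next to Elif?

Treat {Uma,Noor} as one block (2 orders) and {Jae,Elif} as another (2 orders).
That leaves 6 units to arrange: 2 × 2 × 6! = 4 × 720 = 2880.

2880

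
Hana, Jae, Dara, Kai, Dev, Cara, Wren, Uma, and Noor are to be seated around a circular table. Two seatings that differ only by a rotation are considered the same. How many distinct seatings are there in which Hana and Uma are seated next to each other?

Glue Hana and Uma into a block (2 internal orders). Seating 8 units around a circle gives (7)! arrangements.
So 2 × (7)! = 2 × 5040 = 10080.

10080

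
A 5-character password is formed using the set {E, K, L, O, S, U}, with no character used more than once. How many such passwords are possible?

Choose and order 5 of the 6 symbols: the first character has 6 options, the next 5, and so on down to 2.
6 × 5 × 4 × 3 × 2 = 720.

720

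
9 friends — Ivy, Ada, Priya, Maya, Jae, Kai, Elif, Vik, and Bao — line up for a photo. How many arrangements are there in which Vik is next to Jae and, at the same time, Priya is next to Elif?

20160

Treat {Vik,Jae} as one block (2 orders) and {Priya,Elif} as another (2 orders).
That leaves 7 units to arrange: 2 × 2 × 7! = 4 × 5040 = 20160.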